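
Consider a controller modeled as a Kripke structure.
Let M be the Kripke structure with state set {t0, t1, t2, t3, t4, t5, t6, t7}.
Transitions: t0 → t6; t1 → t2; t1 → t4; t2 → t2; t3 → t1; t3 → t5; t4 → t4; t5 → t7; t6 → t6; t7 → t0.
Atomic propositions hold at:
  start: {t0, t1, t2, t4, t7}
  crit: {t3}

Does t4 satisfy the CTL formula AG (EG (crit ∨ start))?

Sat(crit ∨ start) = {t0, t1, t2, t3, t4, t7}
EG (crit ∨ start): greatest fixpoint, start Z0 = {t0, t1, t2, t3, t4, t7}, keep only states in Sat with some successor in Z. Z1 = {t1, t2, t3, t4, t7}; Z2 = {t1, t2, t3, t4}; fixed.
Sat(EG (crit ∨ start)) = {t1, t2, t3, t4}
AG (EG (crit ∨ start)): greatest fixpoint, start Z0 = {t1, t2, t3, t4}, keep only states in Sat with every successor in Z. Z1 = {t1, t2, t4}; fixed.
Sat(AG (EG (crit ∨ start))) = {t1, t2, t4}
t4 ∈ Sat(AG (EG (crit ∨ start))) = {t1, t2, t4}, so the formula holds at t4.

Yes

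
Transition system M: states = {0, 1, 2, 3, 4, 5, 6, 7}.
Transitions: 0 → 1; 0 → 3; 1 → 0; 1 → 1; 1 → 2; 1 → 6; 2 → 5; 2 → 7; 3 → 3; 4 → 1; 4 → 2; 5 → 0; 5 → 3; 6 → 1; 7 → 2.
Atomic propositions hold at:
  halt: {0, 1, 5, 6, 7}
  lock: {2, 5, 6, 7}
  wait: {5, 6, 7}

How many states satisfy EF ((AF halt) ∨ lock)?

AF halt: least fixpoint, start Z0 = {0, 1, 5, 6, 7}, add states with every successor in Z. Z1 = {0, 1, 2, 5, 6, 7}; Z2 = {0, 1, 2, 4, 5, 6, 7}; fixed.
Sat(AF halt) = {0, 1, 2, 4, 5, 6, 7}
Sat((AF halt) ∨ lock) = {0, 1, 2, 4, 5, 6, 7}
EF ((AF halt) ∨ lock): least fixpoint, start Z0 = {0, 1, 2, 4, 5, 6, 7}, add states with some successor in Z. Already a fixed point.
Sat(EF ((AF halt) ∨ lock)) = {0, 1, 2, 4, 5, 6, 7}
|Sat(EF ((AF halt) ∨ lock))| = |{0, 1, 2, 4, 5, 6, 7}| = 7.

7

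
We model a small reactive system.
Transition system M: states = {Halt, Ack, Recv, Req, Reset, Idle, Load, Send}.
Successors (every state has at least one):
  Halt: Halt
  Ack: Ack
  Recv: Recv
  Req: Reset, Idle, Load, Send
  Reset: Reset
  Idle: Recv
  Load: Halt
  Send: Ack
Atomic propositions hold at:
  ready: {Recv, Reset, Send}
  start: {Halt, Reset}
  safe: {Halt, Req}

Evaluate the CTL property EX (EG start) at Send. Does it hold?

No

EG start: greatest fixpoint, start Z0 = {Halt, Reset}, keep only states in Sat with some successor in Z. Already a fixed point.
Sat(EG start) = {Halt, Reset}
Sat(EX (EG start)) = {s : some successor in {Halt, Reset}} = {Halt, Req, Reset, Load}
Send ∉ Sat(EX (EG start)) = {Halt, Req, Reset, Load}, so the formula does not hold at Send.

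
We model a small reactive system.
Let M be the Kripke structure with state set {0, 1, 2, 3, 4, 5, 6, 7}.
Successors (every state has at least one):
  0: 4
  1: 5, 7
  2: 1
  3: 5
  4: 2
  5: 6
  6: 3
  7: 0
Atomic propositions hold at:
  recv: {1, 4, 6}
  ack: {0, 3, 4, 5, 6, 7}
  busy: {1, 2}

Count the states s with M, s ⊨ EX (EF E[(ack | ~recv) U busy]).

5

Sat(~recv) = {0, 2, 3, 5, 7}
Sat(ack | ~recv) = {0, 2, 3, 4, 5, 6, 7}
E[(ack | ~recv) U busy]: least fixpoint, start Z0 = Sat(busy) = {1, 2}, add states in Sat(ack | ~recv) with some successor in Z. Z1 = {1, 2, 4}; Z2 = {0, 1, 2, 4}; Z3 = {0, 1, 2, 4, 7}; fixed.
Sat(E[(ack | ~recv) U busy]) = {0, 1, 2, 4, 7}
EF E[(ack | ~recv) U busy]: least fixpoint, start Z0 = {0, 1, 2, 4, 7}, add states with some successor in Z. Already a fixed point.
Sat(EF E[(ack | ~recv) U busy]) = {0, 1, 2, 4, 7}
Sat(EX (EF E[(ack | ~recv) U busy])) = {s : some successor in {0, 1, 2, 4, 7}} = {0, 1, 2, 4, 7}
|Sat(EX (EF E[(ack | ~recv) U busy]))| = |{0, 1, 2, 4, 7}| = 5.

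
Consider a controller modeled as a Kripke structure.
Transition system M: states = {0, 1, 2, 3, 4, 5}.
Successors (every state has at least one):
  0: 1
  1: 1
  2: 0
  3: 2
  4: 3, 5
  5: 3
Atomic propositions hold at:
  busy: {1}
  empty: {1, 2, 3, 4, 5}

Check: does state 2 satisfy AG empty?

No

AG empty: greatest fixpoint, start Z0 = {1, 2, 3, 4, 5}, keep only states in Sat with every successor in Z. Z1 = {1, 3, 4, 5}; Z2 = {1, 4, 5}; Z3 = {1}; fixed.
Sat(AG empty) = {1}
2 ∉ Sat(AG empty) = {1}, so the formula does not hold at 2.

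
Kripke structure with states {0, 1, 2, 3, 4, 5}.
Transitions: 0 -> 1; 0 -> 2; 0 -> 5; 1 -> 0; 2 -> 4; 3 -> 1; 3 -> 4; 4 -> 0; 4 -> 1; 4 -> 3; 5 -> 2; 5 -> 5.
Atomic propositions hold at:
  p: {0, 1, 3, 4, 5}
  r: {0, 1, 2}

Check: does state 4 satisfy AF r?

AF r: least fixpoint, start Z0 = {0, 1, 2}, add states with every successor in Z. Already a fixed point.
Sat(AF r) = {0, 1, 2}
4 ∉ Sat(AF r) = {0, 1, 2}, so the formula does not hold at 4.

No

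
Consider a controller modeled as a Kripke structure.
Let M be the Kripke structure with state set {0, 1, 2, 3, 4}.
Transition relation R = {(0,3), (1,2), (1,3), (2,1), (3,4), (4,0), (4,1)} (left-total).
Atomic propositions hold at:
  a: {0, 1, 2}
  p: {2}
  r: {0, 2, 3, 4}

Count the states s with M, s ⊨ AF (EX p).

2

Sat(EX p) = {s : some successor in {2}} = {1}
AF (EX p): least fixpoint, start Z0 = {1}, add states with every successor in Z. Z1 = {1, 2}; fixed.
Sat(AF (EX p)) = {1, 2}
|Sat(AF (EX p))| = |{1, 2}| = 2.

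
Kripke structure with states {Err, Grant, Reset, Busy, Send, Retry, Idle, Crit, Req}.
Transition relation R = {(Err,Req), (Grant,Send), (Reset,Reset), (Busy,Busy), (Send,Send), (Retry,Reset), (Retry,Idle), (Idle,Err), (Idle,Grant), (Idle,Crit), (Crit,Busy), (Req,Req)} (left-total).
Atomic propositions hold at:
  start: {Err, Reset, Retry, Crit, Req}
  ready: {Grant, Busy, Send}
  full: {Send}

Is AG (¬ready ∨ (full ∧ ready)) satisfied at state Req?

Yes

Sat(¬ready) = {Err, Reset, Retry, Idle, Crit, Req}
Sat(full ∧ ready) = {Send}
Sat(¬ready ∨ (full ∧ ready)) = {Err, Reset, Send, Retry, Idle, Crit, Req}
AG (¬ready ∨ (full ∧ ready)): greatest fixpoint, start Z0 = {Err, Reset, Send, Retry, Idle, Crit, Req}, keep only states in Sat with every successor in Z. Z1 = {Err, Reset, Send, Retry, Req}; Z2 = {Err, Reset, Send, Req}; fixed.
Sat(AG (¬ready ∨ (full ∧ ready))) = {Err, Reset, Send, Req}
Req ∈ Sat(AG (¬ready ∨ (full ∧ ready))) = {Err, Reset, Send, Req}, so the formula holds at Req.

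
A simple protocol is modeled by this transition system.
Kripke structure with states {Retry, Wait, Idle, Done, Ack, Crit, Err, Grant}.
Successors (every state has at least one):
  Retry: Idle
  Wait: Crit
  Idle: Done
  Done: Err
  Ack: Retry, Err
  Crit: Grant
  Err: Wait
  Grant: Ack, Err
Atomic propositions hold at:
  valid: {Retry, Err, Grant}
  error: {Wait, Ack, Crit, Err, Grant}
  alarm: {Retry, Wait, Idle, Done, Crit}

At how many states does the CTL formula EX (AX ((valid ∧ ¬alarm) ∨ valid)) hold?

Sat(¬alarm) = {Ack, Err, Grant}
Sat(valid ∧ ¬alarm) = {Err, Grant}
Sat((valid ∧ ¬alarm) ∨ valid) = {Retry, Err, Grant}
Sat(AX ((valid ∧ ¬alarm) ∨ valid)) = {s : every successor in {Retry, Err, Grant}} = {Done, Ack, Crit}
Sat(EX (AX ((valid ∧ ¬alarm) ∨ valid))) = {s : some successor in {Done, Ack, Crit}} = {Wait, Idle, Grant}
|Sat(EX (AX ((valid ∧ ¬alarm) ∨ valid)))| = |{Wait, Idle, Grant}| = 3.

3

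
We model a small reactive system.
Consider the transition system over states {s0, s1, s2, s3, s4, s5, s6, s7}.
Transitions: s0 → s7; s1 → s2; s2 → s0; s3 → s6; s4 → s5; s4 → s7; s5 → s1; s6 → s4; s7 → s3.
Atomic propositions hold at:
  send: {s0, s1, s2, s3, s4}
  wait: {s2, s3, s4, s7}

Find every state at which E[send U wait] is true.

{s0, s1, s2, s3, s4, s7}

E[send U wait]: least fixpoint, start Z0 = Sat(wait) = {s2, s3, s4, s7}, add states in Sat(send) with some successor in Z. Z1 = {s0, s1, s2, s3, s4, s7}; fixed.
Sat(E[send U wait]) = {s0, s1, s2, s3, s4, s7}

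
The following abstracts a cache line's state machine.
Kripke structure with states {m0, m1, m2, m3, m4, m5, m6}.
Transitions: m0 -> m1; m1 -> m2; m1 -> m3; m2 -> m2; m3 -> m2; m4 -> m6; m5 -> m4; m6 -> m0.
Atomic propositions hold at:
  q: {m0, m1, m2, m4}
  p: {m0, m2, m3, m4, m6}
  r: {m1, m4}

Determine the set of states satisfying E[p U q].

E[p U q]: least fixpoint, start Z0 = Sat(q) = {m0, m1, m2, m4}, add states in Sat(p) with some successor in Z. Z1 = {m0, m1, m2, m3, m4, m6}; fixed.
Sat(E[p U q]) = {m0, m1, m2, m3, m4, m6}

{m0, m1, m2, m3, m4, m6}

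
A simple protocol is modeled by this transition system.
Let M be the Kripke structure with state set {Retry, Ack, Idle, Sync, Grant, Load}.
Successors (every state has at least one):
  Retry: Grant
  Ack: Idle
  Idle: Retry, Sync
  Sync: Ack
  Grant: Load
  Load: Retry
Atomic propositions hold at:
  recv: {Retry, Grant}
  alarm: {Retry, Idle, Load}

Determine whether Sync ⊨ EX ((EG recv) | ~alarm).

EG recv: greatest fixpoint, start Z0 = {Retry, Grant}, keep only states in Sat with some successor in Z. Z1 = {Retry}; Z2 = ∅; fixed.
Sat(EG recv) = ∅
Sat(~alarm) = {Ack, Sync, Grant}
Sat((EG recv) | ~alarm) = {Ack, Sync, Grant}
Sat(EX ((EG recv) | ~alarm)) = {s : some successor in {Ack, Sync, Grant}} = {Retry, Idle, Sync}
Sync ∈ Sat(EX ((EG recv) | ~alarm)) = {Retry, Idle, Sync}, so the formula holds at Sync.

Yes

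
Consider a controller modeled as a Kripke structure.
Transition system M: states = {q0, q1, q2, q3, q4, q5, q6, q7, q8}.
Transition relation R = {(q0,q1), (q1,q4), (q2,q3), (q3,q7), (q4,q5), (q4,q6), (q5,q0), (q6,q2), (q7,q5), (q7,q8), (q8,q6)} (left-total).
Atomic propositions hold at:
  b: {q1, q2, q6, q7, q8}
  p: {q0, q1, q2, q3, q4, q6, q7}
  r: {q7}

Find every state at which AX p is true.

{q0, q1, q2, q3, q5, q6, q8}

Sat(AX p) = {s : every successor in {q0, q1, q2, q3, q4, q6, q7}} = {q0, q1, q2, q3, q5, q6, q8}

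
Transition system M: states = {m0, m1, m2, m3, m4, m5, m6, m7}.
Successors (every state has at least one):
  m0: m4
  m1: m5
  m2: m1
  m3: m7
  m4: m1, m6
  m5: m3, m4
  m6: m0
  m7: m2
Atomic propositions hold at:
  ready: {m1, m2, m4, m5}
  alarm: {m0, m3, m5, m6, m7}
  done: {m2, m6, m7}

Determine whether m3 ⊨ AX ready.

Sat(AX ready) = {s : every successor in {m1, m2, m4, m5}} = {m0, m1, m2, m7}
m3 ∉ Sat(AX ready) = {m0, m1, m2, m7}, so the formula does not hold at m3.

No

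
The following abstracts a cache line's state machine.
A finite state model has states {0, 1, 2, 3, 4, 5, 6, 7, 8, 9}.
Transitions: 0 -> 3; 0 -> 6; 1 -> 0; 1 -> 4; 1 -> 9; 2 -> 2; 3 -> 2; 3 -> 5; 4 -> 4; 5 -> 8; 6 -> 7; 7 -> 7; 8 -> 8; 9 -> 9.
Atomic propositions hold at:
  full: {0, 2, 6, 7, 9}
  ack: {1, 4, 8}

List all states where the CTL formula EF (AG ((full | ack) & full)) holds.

Sat(full | ack) = {0, 1, 2, 4, 6, 7, 8, 9}
Sat((full | ack) & full) = {0, 2, 6, 7, 9}
AG ((full | ack) & full): greatest fixpoint, start Z0 = {0, 2, 6, 7, 9}, keep only states in Sat with every successor in Z. Z1 = {2, 6, 7, 9}; fixed.
Sat(AG ((full | ack) & full)) = {2, 6, 7, 9}
EF (AG ((full | ack) & full)): least fixpoint, start Z0 = {2, 6, 7, 9}, add states with some successor in Z. Z1 = {0, 1, 2, 3, 6, 7, 9}; fixed.
Sat(EF (AG ((full | ack) & full))) = {0, 1, 2, 3, 6, 7, 9}

{0, 1, 2, 3, 6, 7, 9}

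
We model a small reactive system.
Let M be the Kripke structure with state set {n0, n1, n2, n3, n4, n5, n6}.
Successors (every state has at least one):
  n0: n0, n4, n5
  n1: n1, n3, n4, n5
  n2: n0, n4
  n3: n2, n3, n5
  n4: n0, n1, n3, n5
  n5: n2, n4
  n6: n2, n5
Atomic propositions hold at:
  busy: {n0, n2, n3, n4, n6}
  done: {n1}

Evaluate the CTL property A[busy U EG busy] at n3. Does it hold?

Yes

EG busy: greatest fixpoint, start Z0 = {n0, n2, n3, n4, n6}, keep only states in Sat with some successor in Z. Already a fixed point.
Sat(EG busy) = {n0, n2, n3, n4, n6}
A[busy U EG busy]: least fixpoint, start Z0 = Sat(EG busy) = {n0, n2, n3, n4, n6}, add states in Sat(busy) with every successor in Z. Already a fixed point.
Sat(A[busy U EG busy]) = {n0, n2, n3, n4, n6}
n3 ∈ Sat(A[busy U EG busy]) = {n0, n2, n3, n4, n6}, so the formula holds at n3.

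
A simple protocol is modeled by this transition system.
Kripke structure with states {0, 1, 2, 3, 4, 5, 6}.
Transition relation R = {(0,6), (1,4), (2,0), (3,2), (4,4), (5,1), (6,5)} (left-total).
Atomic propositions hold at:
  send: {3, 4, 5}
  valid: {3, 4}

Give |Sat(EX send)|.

3

Sat(EX send) = {s : some successor in {3, 4, 5}} = {1, 4, 6}
|Sat(EX send)| = |{1, 4, 6}| = 3.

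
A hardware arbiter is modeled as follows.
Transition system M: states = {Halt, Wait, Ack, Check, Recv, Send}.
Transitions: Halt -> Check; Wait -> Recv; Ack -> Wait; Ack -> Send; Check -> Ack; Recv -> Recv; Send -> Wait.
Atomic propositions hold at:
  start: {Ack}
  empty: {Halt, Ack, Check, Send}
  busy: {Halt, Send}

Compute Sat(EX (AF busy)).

AF busy: least fixpoint, start Z0 = {Halt, Send}, add states with every successor in Z. Already a fixed point.
Sat(AF busy) = {Halt, Send}
Sat(EX (AF busy)) = {s : some successor in {Halt, Send}} = {Ack}

{Ack}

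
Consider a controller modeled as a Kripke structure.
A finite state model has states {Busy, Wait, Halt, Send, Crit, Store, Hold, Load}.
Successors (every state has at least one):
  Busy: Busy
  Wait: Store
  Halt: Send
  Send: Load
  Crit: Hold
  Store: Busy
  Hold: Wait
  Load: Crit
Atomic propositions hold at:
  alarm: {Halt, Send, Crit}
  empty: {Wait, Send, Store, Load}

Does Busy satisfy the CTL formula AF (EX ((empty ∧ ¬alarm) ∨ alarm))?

Sat(¬alarm) = {Busy, Wait, Store, Hold, Load}
Sat(empty ∧ ¬alarm) = {Wait, Store, Load}
Sat((empty ∧ ¬alarm) ∨ alarm) = {Wait, Halt, Send, Crit, Store, Load}
Sat(EX ((empty ∧ ¬alarm) ∨ alarm)) = {s : some successor in {Wait, Halt, Send, Crit, Store, Load}} = {Wait, Halt, Send, Hold, Load}
AF (EX ((empty ∧ ¬alarm) ∨ alarm)): least fixpoint, start Z0 = {Wait, Halt, Send, Hold, Load}, add states with every successor in Z. Z1 = {Wait, Halt, Send, Crit, Hold, Load}; fixed.
Sat(AF (EX ((empty ∧ ¬alarm) ∨ alarm))) = {Wait, Halt, Send, Crit, Hold, Load}
Busy ∉ Sat(AF (EX ((empty ∧ ¬alarm) ∨ alarm))) = {Wait, Halt, Send, Crit, Hold, Load}, so the formula does not hold at Busy.

No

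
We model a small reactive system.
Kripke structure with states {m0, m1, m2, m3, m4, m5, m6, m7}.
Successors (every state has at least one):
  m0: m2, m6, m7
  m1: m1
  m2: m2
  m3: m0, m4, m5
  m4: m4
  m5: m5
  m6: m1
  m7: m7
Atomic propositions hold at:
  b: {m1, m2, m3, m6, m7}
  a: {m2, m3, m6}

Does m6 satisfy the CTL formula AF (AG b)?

AG b: greatest fixpoint, start Z0 = {m1, m2, m3, m6, m7}, keep only states in Sat with every successor in Z. Z1 = {m1, m2, m6, m7}; fixed.
Sat(AG b) = {m1, m2, m6, m7}
AF (AG b): least fixpoint, start Z0 = {m1, m2, m6, m7}, add states with every successor in Z. Z1 = {m0, m1, m2, m6, m7}; fixed.
Sat(AF (AG b)) = {m0, m1, m2, m6, m7}
m6 ∈ Sat(AF (AG b)) = {m0, m1, m2, m6, m7}, so the formula holds at m6.

Yes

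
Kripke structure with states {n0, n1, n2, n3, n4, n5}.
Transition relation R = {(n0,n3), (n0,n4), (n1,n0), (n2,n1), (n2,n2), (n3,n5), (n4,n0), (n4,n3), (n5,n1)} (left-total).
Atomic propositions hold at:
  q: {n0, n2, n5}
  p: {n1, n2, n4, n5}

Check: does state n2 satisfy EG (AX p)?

Sat(AX p) = {s : every successor in {n1, n2, n4, n5}} = {n2, n3, n5}
EG (AX p): greatest fixpoint, start Z0 = {n2, n3, n5}, keep only states in Sat with some successor in Z. Z1 = {n2, n3}; Z2 = {n2}; fixed.
Sat(EG (AX p)) = {n2}
n2 ∈ Sat(EG (AX p)) = {n2}, so the formula holds at n2.

Yes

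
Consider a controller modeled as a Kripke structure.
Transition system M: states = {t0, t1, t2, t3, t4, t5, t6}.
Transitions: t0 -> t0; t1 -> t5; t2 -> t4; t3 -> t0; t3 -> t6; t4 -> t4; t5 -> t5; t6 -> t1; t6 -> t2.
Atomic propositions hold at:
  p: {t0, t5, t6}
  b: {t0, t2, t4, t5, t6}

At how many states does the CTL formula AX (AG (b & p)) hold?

3

Sat(b & p) = {t0, t5, t6}
AG (b & p): greatest fixpoint, start Z0 = {t0, t5, t6}, keep only states in Sat with every successor in Z. Z1 = {t0, t5}; fixed.
Sat(AG (b & p)) = {t0, t5}
Sat(AX (AG (b & p))) = {s : every successor in {t0, t5}} = {t0, t1, t5}
|Sat(AX (AG (b & p)))| = |{t0, t1, t5}| = 3.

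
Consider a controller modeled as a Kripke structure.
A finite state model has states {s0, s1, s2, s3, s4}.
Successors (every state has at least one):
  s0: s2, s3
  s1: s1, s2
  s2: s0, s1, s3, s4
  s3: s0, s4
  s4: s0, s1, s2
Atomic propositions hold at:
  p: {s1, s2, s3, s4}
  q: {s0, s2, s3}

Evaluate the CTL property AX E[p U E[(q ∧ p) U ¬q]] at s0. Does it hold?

Yes

Sat(q ∧ p) = {s2, s3}
Sat(¬q) = {s1, s4}
E[(q ∧ p) U ¬q]: least fixpoint, start Z0 = Sat(¬q) = {s1, s4}, add states in Sat(q ∧ p) with some successor in Z. Z1 = {s1, s2, s3, s4}; fixed.
Sat(E[(q ∧ p) U ¬q]) = {s1, s2, s3, s4}
E[p U E[(q ∧ p) U ¬q]]: least fixpoint, start Z0 = Sat(E[(q ∧ p) U ¬q]) = {s1, s2, s3, s4}, add states in Sat(p) with some successor in Z. Already a fixed point.
Sat(E[p U E[(q ∧ p) U ¬q]]) = {s1, s2, s3, s4}
Sat(AX E[p U E[(q ∧ p) U ¬q]]) = {s : every successor in {s1, s2, s3, s4}} = {s0, s1}
s0 ∈ Sat(AX E[p U E[(q ∧ p) U ¬q]]) = {s0, s1}, so the formula holds at s0.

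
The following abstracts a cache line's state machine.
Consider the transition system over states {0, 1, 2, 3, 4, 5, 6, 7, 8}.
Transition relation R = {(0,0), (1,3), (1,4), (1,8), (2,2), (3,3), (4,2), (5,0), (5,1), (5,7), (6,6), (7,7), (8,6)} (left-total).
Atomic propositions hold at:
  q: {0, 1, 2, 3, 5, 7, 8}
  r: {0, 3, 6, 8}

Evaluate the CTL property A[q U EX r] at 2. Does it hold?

Sat(EX r) = {s : some successor in {0, 3, 6, 8}} = {0, 1, 3, 5, 6, 8}
A[q U EX r]: least fixpoint, start Z0 = Sat(EX r) = {0, 1, 3, 5, 6, 8}, add states in Sat(q) with every successor in Z. Already a fixed point.
Sat(A[q U EX r]) = {0, 1, 3, 5, 6, 8}
2 ∉ Sat(A[q U EX r]) = {0, 1, 3, 5, 6, 8}, so the formula does not hold at 2.

No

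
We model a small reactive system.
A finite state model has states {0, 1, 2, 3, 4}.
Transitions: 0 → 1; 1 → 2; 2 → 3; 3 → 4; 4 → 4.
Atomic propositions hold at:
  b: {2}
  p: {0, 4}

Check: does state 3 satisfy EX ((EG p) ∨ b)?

Yes

EG p: greatest fixpoint, start Z0 = {0, 4}, keep only states in Sat with some successor in Z. Z1 = {4}; fixed.
Sat(EG p) = {4}
Sat((EG p) ∨ b) = {2, 4}
Sat(EX ((EG p) ∨ b)) = {s : some successor in {2, 4}} = {1, 3, 4}
3 ∈ Sat(EX ((EG p) ∨ b)) = {1, 3, 4}, so the formula holds at 3.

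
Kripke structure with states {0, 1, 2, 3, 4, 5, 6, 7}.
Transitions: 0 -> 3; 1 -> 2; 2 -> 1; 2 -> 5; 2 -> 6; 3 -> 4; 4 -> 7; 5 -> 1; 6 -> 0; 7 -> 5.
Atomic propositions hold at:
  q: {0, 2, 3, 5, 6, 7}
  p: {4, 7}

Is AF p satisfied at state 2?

AF p: least fixpoint, start Z0 = {4, 7}, add states with every successor in Z. Z1 = {3, 4, 7}; Z2 = {0, 3, 4, 7}; Z3 = {0, 3, 4, 6, 7}; fixed.
Sat(AF p) = {0, 3, 4, 6, 7}
2 ∉ Sat(AF p) = {0, 3, 4, 6, 7}, so the formula does not hold at 2.

No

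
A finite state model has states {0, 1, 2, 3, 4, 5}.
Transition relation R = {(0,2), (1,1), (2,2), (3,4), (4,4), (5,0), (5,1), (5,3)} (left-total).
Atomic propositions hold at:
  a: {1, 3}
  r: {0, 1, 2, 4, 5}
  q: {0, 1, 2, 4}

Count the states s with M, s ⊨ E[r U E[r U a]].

E[r U a]: least fixpoint, start Z0 = Sat(a) = {1, 3}, add states in Sat(r) with some successor in Z. Z1 = {1, 3, 5}; fixed.
Sat(E[r U a]) = {1, 3, 5}
E[r U E[r U a]]: least fixpoint, start Z0 = Sat(E[r U a]) = {1, 3, 5}, add states in Sat(r) with some successor in Z. Already a fixed point.
Sat(E[r U E[r U a]]) = {1, 3, 5}
|Sat(E[r U E[r U a]])| = |{1, 3, 5}| = 3.

3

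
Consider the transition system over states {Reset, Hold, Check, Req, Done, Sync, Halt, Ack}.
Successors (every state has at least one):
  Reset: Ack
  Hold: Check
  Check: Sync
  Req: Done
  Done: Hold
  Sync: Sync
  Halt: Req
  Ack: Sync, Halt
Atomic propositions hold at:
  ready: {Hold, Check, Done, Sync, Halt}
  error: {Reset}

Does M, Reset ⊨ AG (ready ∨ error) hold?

Sat(ready ∨ error) = {Reset, Hold, Check, Done, Sync, Halt}
AG (ready ∨ error): greatest fixpoint, start Z0 = {Reset, Hold, Check, Done, Sync, Halt}, keep only states in Sat with every successor in Z. Z1 = {Hold, Check, Done, Sync}; fixed.
Sat(AG (ready ∨ error)) = {Hold, Check, Done, Sync}
Reset ∉ Sat(AG (ready ∨ error)) = {Hold, Check, Done, Sync}, so the formula does not hold at Reset.

No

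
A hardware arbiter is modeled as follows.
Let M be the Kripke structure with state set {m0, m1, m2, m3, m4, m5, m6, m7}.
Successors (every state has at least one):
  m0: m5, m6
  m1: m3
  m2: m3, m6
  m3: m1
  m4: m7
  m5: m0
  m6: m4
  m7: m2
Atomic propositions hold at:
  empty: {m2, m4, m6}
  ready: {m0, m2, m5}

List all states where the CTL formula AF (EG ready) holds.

{m0, m5}

EG ready: greatest fixpoint, start Z0 = {m0, m2, m5}, keep only states in Sat with some successor in Z. Z1 = {m0, m5}; fixed.
Sat(EG ready) = {m0, m5}
AF (EG ready): least fixpoint, start Z0 = {m0, m5}, add states with every successor in Z. Already a fixed point.
Sat(AF (EG ready)) = {m0, m5}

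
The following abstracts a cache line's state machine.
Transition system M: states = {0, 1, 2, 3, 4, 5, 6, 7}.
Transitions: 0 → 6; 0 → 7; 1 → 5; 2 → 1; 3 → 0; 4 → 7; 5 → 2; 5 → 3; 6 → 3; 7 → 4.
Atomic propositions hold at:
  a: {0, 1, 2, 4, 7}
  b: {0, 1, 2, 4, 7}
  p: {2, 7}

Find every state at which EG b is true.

EG b: greatest fixpoint, start Z0 = {0, 1, 2, 4, 7}, keep only states in Sat with some successor in Z. Z1 = {0, 2, 4, 7}; Z2 = {0, 4, 7}; fixed.
Sat(EG b) = {0, 4, 7}

{0, 4, 7}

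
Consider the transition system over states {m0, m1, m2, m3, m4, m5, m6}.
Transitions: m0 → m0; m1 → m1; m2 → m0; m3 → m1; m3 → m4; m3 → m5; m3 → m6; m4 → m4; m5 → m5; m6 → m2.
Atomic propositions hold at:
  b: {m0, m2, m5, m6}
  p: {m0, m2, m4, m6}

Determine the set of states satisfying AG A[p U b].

A[p U b]: least fixpoint, start Z0 = Sat(b) = {m0, m2, m5, m6}, add states in Sat(p) with every successor in Z. Already a fixed point.
Sat(A[p U b]) = {m0, m2, m5, m6}
AG A[p U b]: greatest fixpoint, start Z0 = {m0, m2, m5, m6}, keep only states in Sat with every successor in Z. Already a fixed point.
Sat(AG A[p U b]) = {m0, m2, m5, m6}

{m0, m2, m5, m6}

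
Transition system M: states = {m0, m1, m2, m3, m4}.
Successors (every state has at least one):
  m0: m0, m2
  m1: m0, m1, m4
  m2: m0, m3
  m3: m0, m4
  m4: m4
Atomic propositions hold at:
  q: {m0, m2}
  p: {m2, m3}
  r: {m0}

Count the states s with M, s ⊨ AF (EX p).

2

Sat(EX p) = {s : some successor in {m2, m3}} = {m0, m2}
AF (EX p): least fixpoint, start Z0 = {m0, m2}, add states with every successor in Z. Already a fixed point.
Sat(AF (EX p)) = {m0, m2}
|Sat(AF (EX p))| = |{m0, m2}| = 2.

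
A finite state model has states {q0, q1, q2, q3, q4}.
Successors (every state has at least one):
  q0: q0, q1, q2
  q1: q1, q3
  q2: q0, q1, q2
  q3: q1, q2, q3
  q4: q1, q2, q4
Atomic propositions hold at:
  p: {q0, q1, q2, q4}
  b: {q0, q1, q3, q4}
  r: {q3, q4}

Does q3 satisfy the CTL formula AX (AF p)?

AF p: least fixpoint, start Z0 = {q0, q1, q2, q4}, add states with every successor in Z. Already a fixed point.
Sat(AF p) = {q0, q1, q2, q4}
Sat(AX (AF p)) = {s : every successor in {q0, q1, q2, q4}} = {q0, q2, q4}
q3 ∉ Sat(AX (AF p)) = {q0, q2, q4}, so the formula does not hold at q3.

No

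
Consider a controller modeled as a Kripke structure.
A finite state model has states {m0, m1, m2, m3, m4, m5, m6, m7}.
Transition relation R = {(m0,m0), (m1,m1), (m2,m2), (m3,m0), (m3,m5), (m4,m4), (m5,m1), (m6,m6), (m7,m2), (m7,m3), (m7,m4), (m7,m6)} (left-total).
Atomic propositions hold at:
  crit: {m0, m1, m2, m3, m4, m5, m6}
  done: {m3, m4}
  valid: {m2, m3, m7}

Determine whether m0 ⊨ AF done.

No

AF done: least fixpoint, start Z0 = {m3, m4}, add states with every successor in Z. Already a fixed point.
Sat(AF done) = {m3, m4}
m0 ∉ Sat(AF done) = {m3, m4}, so the formula does not hold at m0.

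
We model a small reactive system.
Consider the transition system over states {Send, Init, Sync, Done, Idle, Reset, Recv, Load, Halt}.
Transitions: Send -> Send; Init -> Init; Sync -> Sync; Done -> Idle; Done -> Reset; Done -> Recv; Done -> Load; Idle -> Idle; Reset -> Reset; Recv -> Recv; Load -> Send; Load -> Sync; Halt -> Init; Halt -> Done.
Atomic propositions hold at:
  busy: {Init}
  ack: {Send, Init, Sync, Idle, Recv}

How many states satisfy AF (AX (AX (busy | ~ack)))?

2

Sat(~ack) = {Done, Reset, Load, Halt}
Sat(busy | ~ack) = {Init, Done, Reset, Load, Halt}
Sat(AX (busy | ~ack)) = {s : every successor in {Init, Done, Reset, Load, Halt}} = {Init, Reset, Halt}
Sat(AX (AX (busy | ~ack))) = {s : every successor in {Init, Reset, Halt}} = {Init, Reset}
AF (AX (AX (busy | ~ack))): least fixpoint, start Z0 = {Init, Reset}, add states with every successor in Z. Already a fixed point.
Sat(AF (AX (AX (busy | ~ack)))) = {Init, Reset}
|Sat(AF (AX (AX (busy | ~ack))))| = |{Init, Reset}| = 2.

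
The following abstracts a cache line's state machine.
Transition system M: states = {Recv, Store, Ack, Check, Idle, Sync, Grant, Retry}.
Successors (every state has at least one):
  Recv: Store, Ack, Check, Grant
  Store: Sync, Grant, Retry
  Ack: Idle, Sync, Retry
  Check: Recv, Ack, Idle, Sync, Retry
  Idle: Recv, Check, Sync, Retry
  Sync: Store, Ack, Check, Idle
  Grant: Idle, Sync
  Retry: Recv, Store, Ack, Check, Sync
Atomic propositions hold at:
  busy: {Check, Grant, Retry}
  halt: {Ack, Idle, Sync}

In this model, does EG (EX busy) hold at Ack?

Sat(EX busy) = {s : some successor in {Check, Grant, Retry}} = {Recv, Store, Ack, Check, Idle, Sync, Retry}
EG (EX busy): greatest fixpoint, start Z0 = {Recv, Store, Ack, Check, Idle, Sync, Retry}, keep only states in Sat with some successor in Z. Already a fixed point.
Sat(EG (EX busy)) = {Recv, Store, Ack, Check, Idle, Sync, Retry}
Ack ∈ Sat(EG (EX busy)) = {Recv, Store, Ack, Check, Idle, Sync, Retry}, so the formula holds at Ack.

Yes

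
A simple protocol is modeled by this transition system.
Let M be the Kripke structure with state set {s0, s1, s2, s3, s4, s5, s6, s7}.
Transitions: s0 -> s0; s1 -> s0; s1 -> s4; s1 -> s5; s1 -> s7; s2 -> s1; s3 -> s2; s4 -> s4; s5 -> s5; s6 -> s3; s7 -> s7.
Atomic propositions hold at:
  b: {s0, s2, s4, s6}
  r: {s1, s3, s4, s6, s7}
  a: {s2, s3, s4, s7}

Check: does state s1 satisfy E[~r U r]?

Yes

Sat(~r) = {s0, s2, s5}
E[~r U r]: least fixpoint, start Z0 = Sat(r) = {s1, s3, s4, s6, s7}, add states in Sat(~r) with some successor in Z. Z1 = {s1, s2, s3, s4, s6, s7}; fixed.
Sat(E[~r U r]) = {s1, s2, s3, s4, s6, s7}
s1 ∈ Sat(E[~r U r]) = {s1, s2, s3, s4, s6, s7}, so the formula holds at s1.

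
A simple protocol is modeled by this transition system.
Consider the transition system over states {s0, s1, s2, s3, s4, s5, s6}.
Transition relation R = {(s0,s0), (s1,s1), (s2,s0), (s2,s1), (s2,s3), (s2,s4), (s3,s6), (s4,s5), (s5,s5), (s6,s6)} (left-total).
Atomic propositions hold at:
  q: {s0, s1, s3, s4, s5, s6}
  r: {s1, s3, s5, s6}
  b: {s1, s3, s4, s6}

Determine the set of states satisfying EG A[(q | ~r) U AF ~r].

{s0, s2}

Sat(~r) = {s0, s2, s4}
Sat(q | ~r) = {s0, s1, s2, s3, s4, s5, s6}
AF ~r: least fixpoint, start Z0 = {s0, s2, s4}, add states with every successor in Z. Already a fixed point.
Sat(AF ~r) = {s0, s2, s4}
A[(q | ~r) U AF ~r]: least fixpoint, start Z0 = Sat(AF ~r) = {s0, s2, s4}, add states in Sat(q | ~r) with every successor in Z. Already a fixed point.
Sat(A[(q | ~r) U AF ~r]) = {s0, s2, s4}
EG A[(q | ~r) U AF ~r]: greatest fixpoint, start Z0 = {s0, s2, s4}, keep only states in Sat with some successor in Z. Z1 = {s0, s2}; fixed.
Sat(EG A[(q | ~r) U AF ~r]) = {s0, s2}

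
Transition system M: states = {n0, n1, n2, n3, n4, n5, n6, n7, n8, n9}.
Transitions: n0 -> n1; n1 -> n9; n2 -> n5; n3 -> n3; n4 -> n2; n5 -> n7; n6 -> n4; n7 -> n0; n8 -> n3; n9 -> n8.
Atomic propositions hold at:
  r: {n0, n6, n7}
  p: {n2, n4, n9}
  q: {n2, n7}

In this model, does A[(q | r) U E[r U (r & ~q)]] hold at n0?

Yes

Sat(q | r) = {n0, n2, n6, n7}
Sat(~q) = {n0, n1, n3, n4, n5, n6, n8, n9}
Sat(r & ~q) = {n0, n6}
E[r U (r & ~q)]: least fixpoint, start Z0 = Sat((r & ~q)) = {n0, n6}, add states in Sat(r) with some successor in Z. Z1 = {n0, n6, n7}; fixed.
Sat(E[r U (r & ~q)]) = {n0, n6, n7}
A[(q | r) U E[r U (r & ~q)]]: least fixpoint, start Z0 = Sat(E[r U (r & ~q)]) = {n0, n6, n7}, add states in Sat(q | r) with every successor in Z. Already a fixed point.
Sat(A[(q | r) U E[r U (r & ~q)]]) = {n0, n6, n7}
n0 ∈ Sat(A[(q | r) U E[r U (r & ~q)]]) = {n0, n6, n7}, so the formula holds at n0.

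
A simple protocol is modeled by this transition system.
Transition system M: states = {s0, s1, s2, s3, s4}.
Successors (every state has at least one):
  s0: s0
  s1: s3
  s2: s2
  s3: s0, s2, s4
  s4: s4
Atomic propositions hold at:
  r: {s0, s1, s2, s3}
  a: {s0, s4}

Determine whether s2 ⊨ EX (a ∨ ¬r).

No

Sat(¬r) = {s4}
Sat(a ∨ ¬r) = {s0, s4}
Sat(EX (a ∨ ¬r)) = {s : some successor in {s0, s4}} = {s0, s3, s4}
s2 ∉ Sat(EX (a ∨ ¬r)) = {s0, s3, s4}, so the formula does not hold at s2.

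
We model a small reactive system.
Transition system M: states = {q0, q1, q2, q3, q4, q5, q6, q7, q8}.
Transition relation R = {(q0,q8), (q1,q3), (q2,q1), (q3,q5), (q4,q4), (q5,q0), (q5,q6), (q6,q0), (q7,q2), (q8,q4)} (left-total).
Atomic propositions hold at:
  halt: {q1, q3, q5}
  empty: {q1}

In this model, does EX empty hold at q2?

Yes

Sat(EX empty) = {s : some successor in {q1}} = {q2}
q2 ∈ Sat(EX empty) = {q2}, so the formula holds at q2.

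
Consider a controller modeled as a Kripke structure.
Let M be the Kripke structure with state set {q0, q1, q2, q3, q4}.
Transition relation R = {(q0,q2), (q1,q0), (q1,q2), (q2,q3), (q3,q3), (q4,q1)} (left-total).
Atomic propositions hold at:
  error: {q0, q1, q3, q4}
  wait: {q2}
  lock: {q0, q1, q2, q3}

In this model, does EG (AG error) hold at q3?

Yes

AG error: greatest fixpoint, start Z0 = {q0, q1, q3, q4}, keep only states in Sat with every successor in Z. Z1 = {q3, q4}; Z2 = {q3}; fixed.
Sat(AG error) = {q3}
EG (AG error): greatest fixpoint, start Z0 = {q3}, keep only states in Sat with some successor in Z. Already a fixed point.
Sat(EG (AG error)) = {q3}
q3 ∈ Sat(EG (AG error)) = {q3}, so the formula holds at q3.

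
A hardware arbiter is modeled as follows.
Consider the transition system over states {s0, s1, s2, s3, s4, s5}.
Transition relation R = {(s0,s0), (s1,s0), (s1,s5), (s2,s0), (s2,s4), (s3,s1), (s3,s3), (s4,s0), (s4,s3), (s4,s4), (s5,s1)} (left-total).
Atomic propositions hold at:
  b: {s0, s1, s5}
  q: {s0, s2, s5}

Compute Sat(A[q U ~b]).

Sat(~b) = {s2, s3, s4}
A[q U ~b]: least fixpoint, start Z0 = Sat(~b) = {s2, s3, s4}, add states in Sat(q) with every successor in Z. Already a fixed point.
Sat(A[q U ~b]) = {s2, s3, s4}

{s2, s3, s4}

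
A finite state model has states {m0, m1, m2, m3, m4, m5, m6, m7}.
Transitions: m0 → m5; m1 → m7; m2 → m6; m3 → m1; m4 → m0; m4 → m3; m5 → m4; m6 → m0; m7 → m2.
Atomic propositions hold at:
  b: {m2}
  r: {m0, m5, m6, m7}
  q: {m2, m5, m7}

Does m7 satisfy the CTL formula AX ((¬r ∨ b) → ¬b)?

Sat(¬r) = {m1, m2, m3, m4}
Sat(¬r ∨ b) = {m1, m2, m3, m4}
Sat(¬b) = {m0, m1, m3, m4, m5, m6, m7}
Sat((¬r ∨ b) → ¬b) = {m0, m1, m3, m4, m5, m6, m7}
Sat(AX ((¬r ∨ b) → ¬b)) = {s : every successor in {m0, m1, m3, m4, m5, m6, m7}} = {m0, m1, m2, m3, m4, m5, m6}
m7 ∉ Sat(AX ((¬r ∨ b) → ¬b)) = {m0, m1, m2, m3, m4, m5, m6}, so the formula does not hold at m7.

No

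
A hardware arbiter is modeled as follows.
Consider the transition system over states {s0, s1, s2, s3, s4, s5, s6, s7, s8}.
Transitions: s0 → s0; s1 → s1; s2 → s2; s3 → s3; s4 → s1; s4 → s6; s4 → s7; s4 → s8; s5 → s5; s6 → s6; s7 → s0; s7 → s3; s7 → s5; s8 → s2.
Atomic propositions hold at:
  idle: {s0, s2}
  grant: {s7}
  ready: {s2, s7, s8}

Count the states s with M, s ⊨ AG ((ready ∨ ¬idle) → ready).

3

Sat(¬idle) = {s1, s3, s4, s5, s6, s7, s8}
Sat(ready ∨ ¬idle) = {s1, s2, s3, s4, s5, s6, s7, s8}
Sat((ready ∨ ¬idle) → ready) = {s0, s2, s7, s8}
AG ((ready ∨ ¬idle) → ready): greatest fixpoint, start Z0 = {s0, s2, s7, s8}, keep only states in Sat with every successor in Z. Z1 = {s0, s2, s8}; fixed.
Sat(AG ((ready ∨ ¬idle) → ready)) = {s0, s2, s8}
|Sat(AG ((ready ∨ ¬idle) → ready))| = |{s0, s2, s8}| = 3.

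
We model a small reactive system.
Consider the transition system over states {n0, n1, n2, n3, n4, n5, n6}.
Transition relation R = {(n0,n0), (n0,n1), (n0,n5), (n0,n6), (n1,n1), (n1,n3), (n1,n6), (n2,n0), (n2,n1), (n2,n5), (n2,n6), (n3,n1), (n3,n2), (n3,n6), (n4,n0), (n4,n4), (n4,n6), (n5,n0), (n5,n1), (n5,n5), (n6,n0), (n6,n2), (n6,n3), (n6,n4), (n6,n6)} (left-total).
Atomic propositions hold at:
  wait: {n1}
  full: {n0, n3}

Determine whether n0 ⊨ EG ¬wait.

Yes

Sat(¬wait) = {n0, n2, n3, n4, n5, n6}
EG ¬wait: greatest fixpoint, start Z0 = {n0, n2, n3, n4, n5, n6}, keep only states in Sat with some successor in Z. Already a fixed point.
Sat(EG ¬wait) = {n0, n2, n3, n4, n5, n6}
n0 ∈ Sat(EG ¬wait) = {n0, n2, n3, n4, n5, n6}, so the formula holds at n0.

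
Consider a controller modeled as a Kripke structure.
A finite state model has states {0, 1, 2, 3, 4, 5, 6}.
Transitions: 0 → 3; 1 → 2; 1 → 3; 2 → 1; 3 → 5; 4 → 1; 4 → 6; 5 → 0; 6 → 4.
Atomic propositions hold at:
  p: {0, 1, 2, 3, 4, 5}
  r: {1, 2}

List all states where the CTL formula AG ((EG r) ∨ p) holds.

EG r: greatest fixpoint, start Z0 = {1, 2}, keep only states in Sat with some successor in Z. Already a fixed point.
Sat(EG r) = {1, 2}
Sat((EG r) ∨ p) = {0, 1, 2, 3, 4, 5}
AG ((EG r) ∨ p): greatest fixpoint, start Z0 = {0, 1, 2, 3, 4, 5}, keep only states in Sat with every successor in Z. Z1 = {0, 1, 2, 3, 5}; fixed.
Sat(AG ((EG r) ∨ p)) = {0, 1, 2, 3, 5}

{0, 1, 2, 3, 5}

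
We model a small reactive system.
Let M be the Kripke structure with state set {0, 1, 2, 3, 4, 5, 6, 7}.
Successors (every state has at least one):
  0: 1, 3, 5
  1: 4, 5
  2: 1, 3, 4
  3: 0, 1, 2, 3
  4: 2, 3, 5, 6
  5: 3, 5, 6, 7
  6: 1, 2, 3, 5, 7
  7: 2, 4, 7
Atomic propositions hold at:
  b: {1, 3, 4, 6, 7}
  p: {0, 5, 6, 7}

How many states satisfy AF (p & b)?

Sat(p & b) = {6, 7}
AF (p & b): least fixpoint, start Z0 = {6, 7}, add states with every successor in Z. Already a fixed point.
Sat(AF (p & b)) = {6, 7}
|Sat(AF (p & b))| = |{6, 7}| = 2.

2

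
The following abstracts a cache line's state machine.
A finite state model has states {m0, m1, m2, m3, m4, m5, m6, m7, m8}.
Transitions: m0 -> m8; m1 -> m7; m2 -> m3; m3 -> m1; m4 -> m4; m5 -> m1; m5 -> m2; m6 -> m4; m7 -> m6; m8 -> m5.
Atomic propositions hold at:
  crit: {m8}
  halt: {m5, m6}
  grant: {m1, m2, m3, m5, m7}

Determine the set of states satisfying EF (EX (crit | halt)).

Sat(crit | halt) = {m5, m6, m8}
Sat(EX (crit | halt)) = {s : some successor in {m5, m6, m8}} = {m0, m7, m8}
EF (EX (crit | halt)): least fixpoint, start Z0 = {m0, m7, m8}, add states with some successor in Z. Z1 = {m0, m1, m7, m8}; Z2 = {m0, m1, m3, m5, m7, m8}; Z3 = {m0, m1, m2, m3, m5, m7, m8}; fixed.
Sat(EF (EX (crit | halt))) = {m0, m1, m2, m3, m5, m7, m8}

{m0, m1, m2, m3, m5, m7, m8}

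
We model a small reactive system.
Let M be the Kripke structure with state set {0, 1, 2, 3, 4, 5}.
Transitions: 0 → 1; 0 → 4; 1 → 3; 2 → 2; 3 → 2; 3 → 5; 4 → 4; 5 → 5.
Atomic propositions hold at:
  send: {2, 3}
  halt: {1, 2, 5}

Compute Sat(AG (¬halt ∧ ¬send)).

Sat(¬halt) = {0, 3, 4}
Sat(¬send) = {0, 1, 4, 5}
Sat(¬halt ∧ ¬send) = {0, 4}
AG (¬halt ∧ ¬send): greatest fixpoint, start Z0 = {0, 4}, keep only states in Sat with every successor in Z. Z1 = {4}; fixed.
Sat(AG (¬halt ∧ ¬send)) = {4}

{4}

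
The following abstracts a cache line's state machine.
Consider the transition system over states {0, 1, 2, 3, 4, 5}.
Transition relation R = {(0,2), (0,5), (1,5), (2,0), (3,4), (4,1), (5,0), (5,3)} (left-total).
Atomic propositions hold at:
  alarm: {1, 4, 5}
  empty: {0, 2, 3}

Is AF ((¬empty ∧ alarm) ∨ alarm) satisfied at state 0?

No

Sat(¬empty) = {1, 4, 5}
Sat(¬empty ∧ alarm) = {1, 4, 5}
Sat((¬empty ∧ alarm) ∨ alarm) = {1, 4, 5}
AF ((¬empty ∧ alarm) ∨ alarm): least fixpoint, start Z0 = {1, 4, 5}, add states with every successor in Z. Z1 = {1, 3, 4, 5}; fixed.
Sat(AF ((¬empty ∧ alarm) ∨ alarm)) = {1, 3, 4, 5}
0 ∉ Sat(AF ((¬empty ∧ alarm) ∨ alarm)) = {1, 3, 4, 5}, so the formula does not hold at 0.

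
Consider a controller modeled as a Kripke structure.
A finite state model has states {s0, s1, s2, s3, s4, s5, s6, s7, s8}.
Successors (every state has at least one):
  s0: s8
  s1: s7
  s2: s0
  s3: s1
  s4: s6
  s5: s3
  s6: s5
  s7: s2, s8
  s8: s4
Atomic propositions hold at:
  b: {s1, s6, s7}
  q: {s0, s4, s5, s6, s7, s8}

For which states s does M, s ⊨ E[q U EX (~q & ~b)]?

Sat(~q) = {s1, s2, s3}
Sat(~b) = {s0, s2, s3, s4, s5, s8}
Sat(~q & ~b) = {s2, s3}
Sat(EX (~q & ~b)) = {s : some successor in {s2, s3}} = {s5, s7}
E[q U EX (~q & ~b)]: least fixpoint, start Z0 = Sat(EX (~q & ~b)) = {s5, s7}, add states in Sat(q) with some successor in Z. Z1 = {s5, s6, s7}; Z2 = {s4, s5, s6, s7}; Z3 = {s4, s5, s6, s7, s8}; Z4 = {s0, s4, s5, s6, s7, s8}; fixed.
Sat(E[q U EX (~q & ~b)]) = {s0, s4, s5, s6, s7, s8}

{s0, s4, s5, s6, s7, s8}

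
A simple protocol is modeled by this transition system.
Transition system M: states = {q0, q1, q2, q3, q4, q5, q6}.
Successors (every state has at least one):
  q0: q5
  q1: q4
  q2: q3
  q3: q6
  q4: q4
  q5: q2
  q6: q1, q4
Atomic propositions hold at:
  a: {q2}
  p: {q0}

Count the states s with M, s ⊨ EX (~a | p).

6

Sat(~a) = {q0, q1, q3, q4, q5, q6}
Sat(~a | p) = {q0, q1, q3, q4, q5, q6}
Sat(EX (~a | p)) = {s : some successor in {q0, q1, q3, q4, q5, q6}} = {q0, q1, q2, q3, q4, q6}
|Sat(EX (~a | p))| = |{q0, q1, q2, q3, q4, q6}| = 6.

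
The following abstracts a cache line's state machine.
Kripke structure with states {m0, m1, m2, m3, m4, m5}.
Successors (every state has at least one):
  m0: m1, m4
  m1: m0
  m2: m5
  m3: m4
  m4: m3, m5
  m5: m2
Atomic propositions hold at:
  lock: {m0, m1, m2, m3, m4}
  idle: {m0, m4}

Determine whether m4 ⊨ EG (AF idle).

Yes

AF idle: least fixpoint, start Z0 = {m0, m4}, add states with every successor in Z. Z1 = {m0, m1, m3, m4}; fixed.
Sat(AF idle) = {m0, m1, m3, m4}
EG (AF idle): greatest fixpoint, start Z0 = {m0, m1, m3, m4}, keep only states in Sat with some successor in Z. Already a fixed point.
Sat(EG (AF idle)) = {m0, m1, m3, m4}
m4 ∈ Sat(EG (AF idle)) = {m0, m1, m3, m4}, so the formula holds at m4.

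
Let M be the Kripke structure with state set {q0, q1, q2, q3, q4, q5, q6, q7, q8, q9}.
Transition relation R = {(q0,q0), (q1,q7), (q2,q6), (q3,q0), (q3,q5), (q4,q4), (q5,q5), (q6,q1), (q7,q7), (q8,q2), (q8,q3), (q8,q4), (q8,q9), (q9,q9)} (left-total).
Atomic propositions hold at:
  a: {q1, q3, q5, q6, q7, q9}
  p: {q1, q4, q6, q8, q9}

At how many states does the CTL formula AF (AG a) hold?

AG a: greatest fixpoint, start Z0 = {q1, q3, q5, q6, q7, q9}, keep only states in Sat with every successor in Z. Z1 = {q1, q5, q6, q7, q9}; fixed.
Sat(AG a) = {q1, q5, q6, q7, q9}
AF (AG a): least fixpoint, start Z0 = {q1, q5, q6, q7, q9}, add states with every successor in Z. Z1 = {q1, q2, q5, q6, q7, q9}; fixed.
Sat(AF (AG a)) = {q1, q2, q5, q6, q7, q9}
|Sat(AF (AG a))| = |{q1, q2, q5, q6, q7, q9}| = 6.

6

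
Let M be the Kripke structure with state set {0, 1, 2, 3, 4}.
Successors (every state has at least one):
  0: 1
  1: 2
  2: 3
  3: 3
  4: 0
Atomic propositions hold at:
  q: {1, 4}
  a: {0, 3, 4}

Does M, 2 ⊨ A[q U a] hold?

A[q U a]: least fixpoint, start Z0 = Sat(a) = {0, 3, 4}, add states in Sat(q) with every successor in Z. Already a fixed point.
Sat(A[q U a]) = {0, 3, 4}
2 ∉ Sat(A[q U a]) = {0, 3, 4}, so the formula does not hold at 2.

No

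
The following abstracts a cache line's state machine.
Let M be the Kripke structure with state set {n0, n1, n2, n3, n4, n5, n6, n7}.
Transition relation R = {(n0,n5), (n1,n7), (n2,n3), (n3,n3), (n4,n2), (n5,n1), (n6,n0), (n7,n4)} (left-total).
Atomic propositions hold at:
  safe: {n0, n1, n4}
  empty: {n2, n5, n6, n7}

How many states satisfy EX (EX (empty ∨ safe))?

5

Sat(empty ∨ safe) = {n0, n1, n2, n4, n5, n6, n7}
Sat(EX (empty ∨ safe)) = {s : some successor in {n0, n1, n2, n4, n5, n6, n7}} = {n0, n1, n4, n5, n6, n7}
Sat(EX (EX (empty ∨ safe))) = {s : some successor in {n0, n1, n4, n5, n6, n7}} = {n0, n1, n5, n6, n7}
|Sat(EX (EX (empty ∨ safe)))| = |{n0, n1, n5, n6, n7}| = 5.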